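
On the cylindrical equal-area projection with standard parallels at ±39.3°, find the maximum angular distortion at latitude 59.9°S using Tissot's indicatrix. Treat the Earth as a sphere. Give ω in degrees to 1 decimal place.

48.2°

Cylindrical equal-area (φ₀ = 39.3°): h = cos φ / cos 39.3° along meridians, k = cos 39.3° / cos φ along parallels; h·k = 1.
At 59.9°: h = 0.6481, k = 1.543; principal scales a = 1.543, b = 0.6481.
sin(ω/2) = (a − b)/(a + b) = 0.8949/2.191 = 0.4084, so ω = 2 arcsin(0.4084) ≈ 48.2°.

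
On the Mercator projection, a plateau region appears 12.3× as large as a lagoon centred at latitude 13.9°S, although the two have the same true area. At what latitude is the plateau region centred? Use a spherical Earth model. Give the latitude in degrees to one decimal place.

73.9°

Mercator areal scale is sec²φ, so apparent-area ratio = sec²φ₁ / sec²φ₂ = cos²φ₂ / cos²φ₁.
cos²φ₂ / cos²φ₁ = 12.3  ⇒  cos φ₁ = cos 13.9° / √12.3 = 0.9707/3.507 = 0.2768.
φ₁ = arccos(0.2768) ≈ 73.9°.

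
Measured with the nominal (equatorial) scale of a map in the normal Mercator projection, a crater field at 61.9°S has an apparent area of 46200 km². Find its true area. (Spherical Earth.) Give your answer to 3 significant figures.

For Mercator, h = k = sec φ (a conformal cylindrical projection has a single point scale, 1/cos φ).
Areal scale = k² = sec²φ = 1/cos²(61.9°) = 1/0.4710² = 4.508.
True area = apparent / (areal scale) = 46200 / 4.508 ≈ 10200 km².

10200 km²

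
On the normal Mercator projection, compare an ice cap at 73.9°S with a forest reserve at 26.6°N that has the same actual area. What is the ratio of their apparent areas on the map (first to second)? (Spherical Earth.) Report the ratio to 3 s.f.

10.4

On Mercator, area is exaggerated by sec²φ = 1/cos²φ.
At 73.9°: sec²(73.9°) = 1/0.2773² = 13.00.
At 26.6°: sec²(26.6°) = 1/0.8942² = 1.251.
Ratio = 13.00/1.251 = cos²(26.6°)/cos²(73.9°) ≈ 10.4.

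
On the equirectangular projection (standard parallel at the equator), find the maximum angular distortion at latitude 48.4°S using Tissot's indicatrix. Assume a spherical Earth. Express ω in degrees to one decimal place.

Plate carrée maps x = Rλ, y = Rφ. The meridian scale is h = 1 and the parallel scale is k = 1/cos φ = sec φ.
At 48.4°: h = 1.000, k = 1.506; principal scales a = 1.506, b = 1.000.
sin(ω/2) = (a − b)/(a + b) = 0.5062/2.506 = 0.2020, so ω = 2 arcsin(0.2020) ≈ 23.3°.

23.3°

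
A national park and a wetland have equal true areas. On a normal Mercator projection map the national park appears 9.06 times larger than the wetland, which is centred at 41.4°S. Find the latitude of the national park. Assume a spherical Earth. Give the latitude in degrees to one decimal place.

On Mercator, (apparent₁)/(apparent₂) = sec²φ₁ / sec²φ₂ when true areas are equal.
cos²φ₂ / cos²φ₁ = 9.06  ⇒  cos φ₁ = cos 41.4° / √9.06 = 0.7501/3.010 = 0.2492.
φ₁ = arccos(0.2492) ≈ 75.6°.

75.6°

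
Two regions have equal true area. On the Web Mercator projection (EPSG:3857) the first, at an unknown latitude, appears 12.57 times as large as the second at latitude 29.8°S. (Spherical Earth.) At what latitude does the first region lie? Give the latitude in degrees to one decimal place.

75.8°

Mercator areal scale is sec²φ, so apparent-area ratio = sec²φ₁ / sec²φ₂ = cos²φ₂ / cos²φ₁.
cos²φ₂ / cos²φ₁ = 12.57  ⇒  cos φ₁ = cos 29.8° / √12.57 = 0.8678/3.545 = 0.2448.
φ₁ = arccos(0.2448) ≈ 75.8°.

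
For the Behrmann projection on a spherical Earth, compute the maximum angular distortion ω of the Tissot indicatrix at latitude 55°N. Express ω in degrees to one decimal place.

The Behrmann projection is cylindrical equal-area with φ₀ = 30°. A cylindrical equal-area projection with standard parallel φ₀ has meridian scale h = cos φ / cos φ₀ and parallel scale k = cos φ₀ / cos φ (so areas are preserved, h·k = 1).
At 55°: h = 0.6623, k = 1.510; principal scales a = 1.510, b = 0.6623.
sin(ω/2) = (a − b)/(a + b) = 0.8476/2.172 = 0.3902, so ω = 2 arcsin(0.3902) ≈ 45.9°.

45.9°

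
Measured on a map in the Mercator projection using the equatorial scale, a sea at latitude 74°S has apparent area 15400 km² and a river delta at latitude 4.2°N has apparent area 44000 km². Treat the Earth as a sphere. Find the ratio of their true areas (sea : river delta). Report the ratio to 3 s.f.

0.0267

Since Mercator area scale is 1/cos²φ, the true area equals the apparent area multiplied by cos²φ.
True area of sea: 15400 × cos²(74°) = 15400 × 0.07598 = 1170 km².
True area of river delta: 44000 × cos²(4.2°) = 44000 × 0.9946 = 43760 km².
Ratio = 1170 / 43760 ≈ 0.0267.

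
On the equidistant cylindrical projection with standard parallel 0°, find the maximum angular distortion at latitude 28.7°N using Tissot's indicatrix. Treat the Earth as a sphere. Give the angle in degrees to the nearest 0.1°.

7.5°

Plate carrée maps x = Rλ, y = Rφ. The meridian scale is h = 1 and the parallel scale is k = 1/cos φ = sec φ.
At 28.7°: h = 1.000, k = 1.140; principal scales a = 1.140, b = 1.000.
sin(ω/2) = (a − b)/(a + b) = 0.1401/2.140 = 0.06545, so ω = 2 arcsin(0.06545) ≈ 7.5°.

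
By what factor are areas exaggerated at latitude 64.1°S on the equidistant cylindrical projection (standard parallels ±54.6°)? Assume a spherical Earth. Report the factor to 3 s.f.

With standard parallel φ₀ = 54.6°, the equirectangular projection gives x = Rλ cos φ₀, y = Rφ, so h = 1 and k = cos 54.6° / cos φ.
Areal scale = h·k = 1 × cos φ₀ / cos φ; at 64.1°, h = 1.000, k = 1.326, so h·k = 1.326.

1.33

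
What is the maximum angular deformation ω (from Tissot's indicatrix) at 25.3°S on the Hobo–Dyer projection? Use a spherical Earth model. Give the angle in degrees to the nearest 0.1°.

Hobo–Dyer is a cylindrical equal-area projection with standard parallels at ±37.5°. A cylindrical equal-area projection with standard parallel φ₀ has meridian scale h = cos φ / cos φ₀ and parallel scale k = cos φ₀ / cos φ (so areas are preserved, h·k = 1).
At 25.3°: h = 1.140, k = 0.8775; principal scales a = 1.140, b = 0.8775.
sin(ω/2) = (a − b)/(a + b) = 0.2620/2.017 = 0.1299, so ω = 2 arcsin(0.1299) ≈ 14.9°.

14.9°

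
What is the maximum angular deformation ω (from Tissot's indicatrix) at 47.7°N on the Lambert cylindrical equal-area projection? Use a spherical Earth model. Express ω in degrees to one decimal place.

The Lambert cylindrical equal-area projection is the cylindrical equal-area projection with its standard parallel at the equator (φ₀ = 0). Cylindrical equal-area (φ₀ = 0°): h = cos φ / cos 0° along meridians, k = cos 0° / cos φ along parallels; h·k = 1.
At 47.7°: h = 0.6730, k = 1.486; principal scales a = 1.486, b = 0.6730.
sin(ω/2) = (a − b)/(a + b) = 0.8128/2.159 = 0.3765, so ω = 2 arcsin(0.3765) ≈ 44.2°.

44.2°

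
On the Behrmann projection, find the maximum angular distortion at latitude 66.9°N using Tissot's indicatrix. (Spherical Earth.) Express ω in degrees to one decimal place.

82.5°

Behrmann is a cylindrical equal-area projection with standard parallels at ±30°. For cylindrical equal-area with standard parallel φ₀, h = cos φ / cos φ₀ and k = cos φ₀ / cos φ, so h·k = 1.
At 66.9°: h = 0.4530, k = 2.207; principal scales a = 2.207, b = 0.4530.
sin(ω/2) = (a − b)/(a + b) = 1.754/2.660 = 0.6594, so ω = 2 arcsin(0.6594) ≈ 82.5°.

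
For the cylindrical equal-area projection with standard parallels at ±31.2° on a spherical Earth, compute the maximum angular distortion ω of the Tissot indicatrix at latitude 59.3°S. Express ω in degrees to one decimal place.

56.7°

A cylindrical equal-area projection with standard parallel φ₀ has meridian scale h = cos φ / cos φ₀ and parallel scale k = cos φ₀ / cos φ (so areas are preserved, h·k = 1).
At 59.3°: h = 0.5969, k = 1.675; principal scales a = 1.675, b = 0.5969.
sin(ω/2) = (a − b)/(a + b) = 1.079/2.272 = 0.4746, so ω = 2 arcsin(0.4746) ≈ 56.7°.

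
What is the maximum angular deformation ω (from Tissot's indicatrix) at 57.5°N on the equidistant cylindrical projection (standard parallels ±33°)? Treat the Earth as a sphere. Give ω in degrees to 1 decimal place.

25.3°

In the equirectangular projection with standard parallel φ₀ = 33° (x = Rλ cos φ₀, y = Rφ), meridians are true-scale (h = 1) and the parallel scale is k = cos φ₀ / cos φ.
At 57.5°: h = 1.000, k = 1.561; principal scales a = 1.561, b = 1.000.
sin(ω/2) = (a − b)/(a + b) = 0.5609/2.561 = 0.2190, so ω = 2 arcsin(0.2190) ≈ 25.3°.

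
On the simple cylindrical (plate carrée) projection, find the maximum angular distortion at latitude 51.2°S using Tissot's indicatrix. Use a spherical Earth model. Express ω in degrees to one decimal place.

26.5°

For the equirectangular projection with φ₀ = 0 (plate carrée), h = 1 along meridians and k = sec φ along parallels.
At 51.2°: h = 1.000, k = 1.596; principal scales a = 1.596, b = 1.000.
sin(ω/2) = (a − b)/(a + b) = 0.5959/2.596 = 0.2296, so ω = 2 arcsin(0.2296) ≈ 26.5°.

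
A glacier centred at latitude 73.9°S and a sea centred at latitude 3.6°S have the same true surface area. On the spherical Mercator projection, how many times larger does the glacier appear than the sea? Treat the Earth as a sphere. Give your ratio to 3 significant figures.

13.0

Mercator areal scale is sec²φ.
At 73.9°: sec²(73.9°) = 1/0.2773² = 13.00.
At 3.6°: sec²(3.6°) = 1/0.9980² = 1.004.
Ratio = 13.00/1.004 = cos²(3.6°)/cos²(73.9°) ≈ 13.0.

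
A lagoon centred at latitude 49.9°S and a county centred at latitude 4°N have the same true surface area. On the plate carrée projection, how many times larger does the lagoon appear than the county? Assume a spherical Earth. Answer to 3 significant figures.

1.55

In the plate carrée (x = Rλ, y = Rφ), meridians are true-scale (h = 1) and parallels are stretched by k = sec φ.
Areal scale at 49.9°: h·k = 1.000 × 1.552 = 1.552.
Areal scale at 4°: h·k = 1.000 × 1.002 = 1.002.
Ratio = 1.552/1.002 ≈ 1.55.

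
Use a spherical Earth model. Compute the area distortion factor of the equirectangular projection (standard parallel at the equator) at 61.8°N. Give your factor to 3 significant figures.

2.12

In the plate carrée (x = Rλ, y = Rφ), meridians are true-scale (h = 1) and parallels are stretched by k = sec φ.
Areal scale = h·k = 1 × sec φ; at 61.8°, h = 1.000, k = 2.116, so h·k = 2.116.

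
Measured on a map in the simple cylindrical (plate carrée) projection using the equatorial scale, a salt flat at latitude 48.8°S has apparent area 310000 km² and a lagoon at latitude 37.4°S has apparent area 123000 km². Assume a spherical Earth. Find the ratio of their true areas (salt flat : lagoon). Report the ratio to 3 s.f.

2.09

Plate carrée has h = 1 and k = sec φ, giving areal scale sec φ; true area = (apparent area) · cos φ.
True area of salt flat: 310000 × cos(48.8°) = 310000 × 0.6587 = 204200 km².
True area of lagoon: 123000 × cos(37.4°) = 123000 × 0.7944 = 97710 km².
Ratio = 204200 / 97710 ≈ 2.09.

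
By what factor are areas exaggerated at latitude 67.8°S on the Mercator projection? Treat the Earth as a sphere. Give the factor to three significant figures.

The Mercator projection is conformal; its linear scale factor is the same in every direction and equals sec φ = 1/cos φ.
Areal scale = k² = sec²φ = 1/cos²(67.8°) = 1/0.3778² = 7.005.

7.00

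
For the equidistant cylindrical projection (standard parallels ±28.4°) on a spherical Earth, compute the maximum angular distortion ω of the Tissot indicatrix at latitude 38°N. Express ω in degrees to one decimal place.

6.3°

With standard parallel φ₀ = 28.4°, the equirectangular projection gives x = Rλ cos φ₀, y = Rφ, so h = 1 and k = cos 28.4° / cos φ.
At 38°: h = 1.000, k = 1.116; principal scales a = 1.116, b = 1.000.
sin(ω/2) = (a − b)/(a + b) = 0.1163/2.116 = 0.05495, so ω = 2 arcsin(0.05495) ≈ 6.3°.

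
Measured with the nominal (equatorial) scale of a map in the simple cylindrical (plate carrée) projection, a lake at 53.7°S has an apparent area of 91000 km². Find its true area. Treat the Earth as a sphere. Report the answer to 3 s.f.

For the equirectangular projection with φ₀ = 0 (plate carrée), h = 1 along meridians and k = sec φ along parallels.
Areal scale = h·k = 1 × sec φ; at 53.7°, h = 1.000, k = 1.689, so h·k = 1.689.
True area = apparent / (areal scale) = 91000 / 1.689 ≈ 53900 km².

53900 km²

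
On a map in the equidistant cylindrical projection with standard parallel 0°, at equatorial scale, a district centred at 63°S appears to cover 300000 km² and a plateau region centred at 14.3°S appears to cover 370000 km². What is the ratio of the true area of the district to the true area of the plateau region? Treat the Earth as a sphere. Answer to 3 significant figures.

0.380

Plate carrée has h = 1 and k = sec φ, giving areal scale sec φ; true area = (apparent area) · cos φ.
True area of district: 300000 × cos(63°) = 300000 × 0.4540 = 136200 km².
True area of plateau region: 370000 × cos(14.3°) = 370000 × 0.9690 = 358500 km².
Ratio = 136200 / 358500 ≈ 0.380.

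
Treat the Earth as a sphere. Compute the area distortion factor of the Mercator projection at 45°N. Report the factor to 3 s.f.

2.00

Mercator is conformal, so the point scale is isotropic: h = k = sec φ = 1/cos φ.
Areal scale = k² = sec²φ = 1/cos²(45°) = 1/0.7071² = 2.000.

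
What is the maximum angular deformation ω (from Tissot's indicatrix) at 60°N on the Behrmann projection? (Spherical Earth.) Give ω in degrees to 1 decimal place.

60.0°

The Behrmann projection is cylindrical equal-area with φ₀ = 30°. A cylindrical equal-area projection with standard parallel φ₀ has meridian scale h = cos φ / cos φ₀ and parallel scale k = cos φ₀ / cos φ (so areas are preserved, h·k = 1).
At 60°: h = 0.5774, k = 1.732; principal scales a = 1.732, b = 0.5774.
sin(ω/2) = (a − b)/(a + b) = 1.155/2.309 = 0.5000, so ω = 2 arcsin(0.5000) ≈ 60.0°.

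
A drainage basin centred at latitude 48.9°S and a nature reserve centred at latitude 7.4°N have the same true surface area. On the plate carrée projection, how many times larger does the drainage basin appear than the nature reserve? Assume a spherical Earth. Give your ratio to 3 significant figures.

1.51

In the plate carrée (x = Rλ, y = Rφ), meridians are true-scale (h = 1) and parallels are stretched by k = sec φ.
Areal scale at 48.9°: h·k = 1.000 × 1.521 = 1.521.
Areal scale at 7.4°: h·k = 1.000 × 1.008 = 1.008.
Ratio = 1.521/1.008 ≈ 1.51.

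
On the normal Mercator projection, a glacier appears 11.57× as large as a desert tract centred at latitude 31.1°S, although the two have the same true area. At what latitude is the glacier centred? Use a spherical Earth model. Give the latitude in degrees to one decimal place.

75.4°

On Mercator, (apparent₁)/(apparent₂) = sec²φ₁ / sec²φ₂ when true areas are equal.
cos²φ₂ / cos²φ₁ = 11.57  ⇒  cos φ₁ = cos 31.1° / √11.57 = 0.8563/3.401 = 0.2517.
φ₁ = arccos(0.2517) ≈ 75.4°.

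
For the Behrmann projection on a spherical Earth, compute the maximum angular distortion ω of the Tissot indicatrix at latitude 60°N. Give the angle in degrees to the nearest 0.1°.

60.0°

Behrmann is a cylindrical equal-area projection with standard parallels at ±30°. A cylindrical equal-area projection with standard parallel φ₀ has meridian scale h = cos φ / cos φ₀ and parallel scale k = cos φ₀ / cos φ (so areas are preserved, h·k = 1).
At 60°: h = 0.5774, k = 1.732; principal scales a = 1.732, b = 0.5774.
sin(ω/2) = (a − b)/(a + b) = 1.155/2.309 = 0.5000, so ω = 2 arcsin(0.5000) ≈ 60.0°.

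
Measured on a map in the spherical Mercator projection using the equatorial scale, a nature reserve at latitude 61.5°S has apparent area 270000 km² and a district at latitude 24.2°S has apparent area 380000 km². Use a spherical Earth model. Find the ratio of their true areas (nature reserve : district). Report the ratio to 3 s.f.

0.194

Since Mercator area scale is 1/cos²φ, the true area equals the apparent area multiplied by cos²φ.
True area of nature reserve: 270000 × cos²(61.5°) = 270000 × 0.2277 = 61470 km².
True area of district: 380000 × cos²(24.2°) = 380000 × 0.8320 = 316100 km².
Ratio = 61470 / 316100 ≈ 0.194.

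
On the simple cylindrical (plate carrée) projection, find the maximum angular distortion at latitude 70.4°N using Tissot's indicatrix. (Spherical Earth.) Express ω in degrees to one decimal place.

59.7°

In the plate carrée (x = Rλ, y = Rφ), meridians are true-scale (h = 1) and parallels are stretched by k = sec φ.
At 70.4°: h = 1.000, k = 2.981; principal scales a = 2.981, b = 1.000.
sin(ω/2) = (a − b)/(a + b) = 1.981/3.981 = 0.4976, so ω = 2 arcsin(0.4976) ≈ 59.7°.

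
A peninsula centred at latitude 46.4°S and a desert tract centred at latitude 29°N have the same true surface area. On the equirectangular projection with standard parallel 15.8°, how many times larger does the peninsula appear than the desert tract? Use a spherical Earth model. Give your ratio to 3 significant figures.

In the equirectangular projection with standard parallel φ₀ = 15.8° (x = Rλ cos φ₀, y = Rφ), meridians are true-scale (h = 1) and the parallel scale is k = cos φ₀ / cos φ.
Areal scale at 46.4°: h·k = 1.000 × 1.395 = 1.395.
Areal scale at 29°: h·k = 1.000 × 1.100 = 1.100.
Ratio = 1.395/1.100 ≈ 1.27.

1.27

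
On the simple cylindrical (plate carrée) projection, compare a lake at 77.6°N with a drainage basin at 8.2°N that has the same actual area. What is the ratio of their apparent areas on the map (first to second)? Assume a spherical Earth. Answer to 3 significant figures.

For the equirectangular projection with φ₀ = 0 (plate carrée), h = 1 along meridians and k = sec φ along parallels.
Areal scale at 77.6°: h·k = 1.000 × 4.657 = 4.657.
Areal scale at 8.2°: h·k = 1.000 × 1.010 = 1.010.
Ratio = 4.657/1.010 ≈ 4.61.

4.61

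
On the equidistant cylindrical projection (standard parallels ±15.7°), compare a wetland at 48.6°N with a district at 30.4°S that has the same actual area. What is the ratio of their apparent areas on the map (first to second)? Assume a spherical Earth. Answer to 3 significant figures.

1.30

The equidistant cylindrical projection with φ₀ = 15.7° has h = 1 (meridians true) and k = cos φ₀ / cos φ along parallels.
Areal scale at 48.6°: h·k = 1.000 × 1.456 = 1.456.
Areal scale at 30.4°: h·k = 1.000 × 1.116 = 1.116.
Ratio = 1.456/1.116 ≈ 1.30.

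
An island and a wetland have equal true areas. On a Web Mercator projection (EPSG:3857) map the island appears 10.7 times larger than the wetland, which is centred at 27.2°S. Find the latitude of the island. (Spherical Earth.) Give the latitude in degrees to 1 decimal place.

Mercator areal scale is sec²φ, so apparent-area ratio = sec²φ₁ / sec²φ₂ = cos²φ₂ / cos²φ₁.
cos²φ₂ / cos²φ₁ = 10.7  ⇒  cos φ₁ = cos 27.2° / √10.7 = 0.8894/3.271 = 0.2719.
φ₁ = arccos(0.2719) ≈ 74.2°.

74.2°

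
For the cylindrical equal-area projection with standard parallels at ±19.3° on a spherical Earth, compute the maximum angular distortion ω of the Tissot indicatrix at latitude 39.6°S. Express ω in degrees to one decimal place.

Cylindrical equal-area (φ₀ = 19.3°): h = cos φ / cos 19.3° along meridians, k = cos 19.3° / cos φ along parallels; h·k = 1.
At 39.6°: h = 0.8164, k = 1.225; principal scales a = 1.225, b = 0.8164.
sin(ω/2) = (a − b)/(a + b) = 0.4085/2.041 = 0.2001, so ω = 2 arcsin(0.2001) ≈ 23.1°.

23.1°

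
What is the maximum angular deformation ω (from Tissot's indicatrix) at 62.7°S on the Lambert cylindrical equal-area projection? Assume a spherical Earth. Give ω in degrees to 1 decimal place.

81.4°

The Lambert cylindrical equal-area projection is the cylindrical equal-area projection with its standard parallel at the equator (φ₀ = 0). Cylindrical equal-area (φ₀ = 0°): h = cos φ / cos 0° along meridians, k = cos 0° / cos φ along parallels; h·k = 1.
At 62.7°: h = 0.4586, k = 2.180; principal scales a = 2.180, b = 0.4586.
sin(ω/2) = (a − b)/(a + b) = 1.722/2.639 = 0.6524, so ω = 2 arcsin(0.6524) ≈ 81.4°.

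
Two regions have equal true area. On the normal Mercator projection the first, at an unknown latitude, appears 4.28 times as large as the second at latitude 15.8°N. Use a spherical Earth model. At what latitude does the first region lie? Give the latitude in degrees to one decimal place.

For equal true areas on Mercator, apparent areas scale as sec²φ, so the ratio is cos²φ₂ / cos²φ₁.
cos²φ₂ / cos²φ₁ = 4.28  ⇒  cos φ₁ = cos 15.8° / √4.28 = 0.9622/2.069 = 0.4651.
φ₁ = arccos(0.4651) ≈ 62.3°.

62.3°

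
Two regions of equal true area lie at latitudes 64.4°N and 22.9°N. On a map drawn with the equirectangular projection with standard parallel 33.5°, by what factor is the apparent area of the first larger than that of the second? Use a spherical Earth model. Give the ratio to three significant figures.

2.13

With standard parallel φ₀ = 33.5°, the equirectangular projection gives x = Rλ cos φ₀, y = Rφ, so h = 1 and k = cos 33.5° / cos φ.
Areal scale at 64.4°: h·k = 1.000 × 1.930 = 1.930.
Areal scale at 22.9°: h·k = 1.000 × 0.9052 = 0.9052.
Ratio = 1.930/0.9052 ≈ 2.13.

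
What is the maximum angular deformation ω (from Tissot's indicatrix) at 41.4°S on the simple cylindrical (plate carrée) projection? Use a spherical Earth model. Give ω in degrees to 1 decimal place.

16.4°

Plate carrée maps x = Rλ, y = Rφ. The meridian scale is h = 1 and the parallel scale is k = 1/cos φ = sec φ.
At 41.4°: h = 1.000, k = 1.333; principal scales a = 1.333, b = 1.000.
sin(ω/2) = (a − b)/(a + b) = 0.3331/2.333 = 0.1428, so ω = 2 arcsin(0.1428) ≈ 16.4°.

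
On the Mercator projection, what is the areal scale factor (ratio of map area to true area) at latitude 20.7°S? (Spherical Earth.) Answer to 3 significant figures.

1.14

Mercator is conformal, so the point scale is isotropic: h = k = sec φ = 1/cos φ.
Areal scale = k² = sec²φ = 1/cos²(20.7°) = 1/0.9354² = 1.143.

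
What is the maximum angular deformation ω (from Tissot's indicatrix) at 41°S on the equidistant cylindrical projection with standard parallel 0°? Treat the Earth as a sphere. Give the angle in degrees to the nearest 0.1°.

For the equirectangular projection with φ₀ = 0 (plate carrée), h = 1 along meridians and k = sec φ along parallels.
At 41°: h = 1.000, k = 1.325; principal scales a = 1.325, b = 1.000.
sin(ω/2) = (a − b)/(a + b) = 0.3250/2.325 = 0.1398, so ω = 2 arcsin(0.1398) ≈ 16.1°.

16.1°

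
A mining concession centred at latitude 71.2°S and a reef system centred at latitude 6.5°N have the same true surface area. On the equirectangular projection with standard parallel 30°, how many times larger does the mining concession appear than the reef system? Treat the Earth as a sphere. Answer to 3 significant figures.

With standard parallel φ₀ = 30°, the equirectangular projection gives x = Rλ cos φ₀, y = Rφ, so h = 1 and k = cos 30° / cos φ.
Areal scale at 71.2°: h·k = 1.000 × 2.687 = 2.687.
Areal scale at 6.5°: h·k = 1.000 × 0.8716 = 0.8716.
Ratio = 2.687/0.8716 ≈ 3.08.

3.08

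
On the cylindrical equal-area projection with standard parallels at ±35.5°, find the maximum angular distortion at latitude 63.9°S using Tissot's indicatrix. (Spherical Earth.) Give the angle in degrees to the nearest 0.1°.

66.5°

A cylindrical equal-area projection with standard parallel φ₀ has meridian scale h = cos φ / cos φ₀ and parallel scale k = cos φ₀ / cos φ (so areas are preserved, h·k = 1).
At 63.9°: h = 0.5404, k = 1.851; principal scales a = 1.851, b = 0.5404.
sin(ω/2) = (a − b)/(a + b) = 1.310/2.391 = 0.5480, so ω = 2 arcsin(0.5480) ≈ 66.5°.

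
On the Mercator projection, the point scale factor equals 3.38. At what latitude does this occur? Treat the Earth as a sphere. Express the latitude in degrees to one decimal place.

Mercator scale is k = sec φ = 1/cos φ.
1/cos φ = 3.38  ⇒  cos φ = 0.2959  ⇒  φ = arccos(0.2959) ≈ 72.8°.

72.8°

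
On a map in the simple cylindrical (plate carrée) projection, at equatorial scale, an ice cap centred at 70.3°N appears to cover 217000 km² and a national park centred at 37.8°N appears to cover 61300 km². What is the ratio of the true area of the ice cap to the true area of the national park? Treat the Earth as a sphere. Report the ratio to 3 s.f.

On the plate carrée, areal scale = h·k = 1 × sec φ, so true area = apparent × cos φ.
True area of ice cap: 217000 × cos(70.3°) = 217000 × 0.3371 = 73150 km².
True area of national park: 61300 × cos(37.8°) = 61300 × 0.7902 = 48440 km².
Ratio = 73150 / 48440 ≈ 1.51.

1.51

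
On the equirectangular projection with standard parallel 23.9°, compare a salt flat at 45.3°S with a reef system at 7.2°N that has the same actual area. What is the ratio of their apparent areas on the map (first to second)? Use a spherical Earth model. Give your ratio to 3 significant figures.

1.41

With standard parallel φ₀ = 23.9°, the equirectangular projection gives x = Rλ cos φ₀, y = Rφ, so h = 1 and k = cos 23.9° / cos φ.
Areal scale at 45.3°: h·k = 1.000 × 1.300 = 1.300.
Areal scale at 7.2°: h·k = 1.000 × 0.9215 = 0.9215.
Ratio = 1.300/0.9215 ≈ 1.41.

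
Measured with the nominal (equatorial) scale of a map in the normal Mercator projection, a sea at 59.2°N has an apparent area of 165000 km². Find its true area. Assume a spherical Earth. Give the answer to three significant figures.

43300 km²

The Mercator projection is conformal; its linear scale factor is the same in every direction and equals sec φ = 1/cos φ.
Areal scale = k² = sec²φ = 1/cos²(59.2°) = 1/0.5120² = 3.814.
True area = apparent / (areal scale) = 165000 / 3.814 ≈ 43300 km².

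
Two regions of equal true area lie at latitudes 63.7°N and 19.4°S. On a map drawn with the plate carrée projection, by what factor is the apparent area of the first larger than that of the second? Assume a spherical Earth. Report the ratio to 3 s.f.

Plate carrée maps x = Rλ, y = Rφ. The meridian scale is h = 1 and the parallel scale is k = 1/cos φ = sec φ.
Areal scale at 63.7°: h·k = 1.000 × 2.257 = 2.257.
Areal scale at 19.4°: h·k = 1.000 × 1.060 = 1.060.
Ratio = 2.257/1.060 ≈ 2.13.

2.13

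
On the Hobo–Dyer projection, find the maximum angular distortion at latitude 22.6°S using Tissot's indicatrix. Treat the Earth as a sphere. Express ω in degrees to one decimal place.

17.3°

Hobo–Dyer is a cylindrical equal-area projection with standard parallels at ±37.5°. For cylindrical equal-area with standard parallel φ₀, h = cos φ / cos φ₀ and k = cos φ₀ / cos φ, so h·k = 1.
At 22.6°: h = 1.164, k = 0.8593; principal scales a = 1.164, b = 0.8593.
sin(ω/2) = (a − b)/(a + b) = 0.3043/2.023 = 0.1504, so ω = 2 arcsin(0.1504) ≈ 17.3°.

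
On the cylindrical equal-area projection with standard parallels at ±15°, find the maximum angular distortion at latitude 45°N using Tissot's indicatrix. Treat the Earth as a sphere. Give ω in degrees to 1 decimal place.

35.2°

A cylindrical equal-area projection with standard parallel φ₀ has meridian scale h = cos φ / cos φ₀ and parallel scale k = cos φ₀ / cos φ (so areas are preserved, h·k = 1).
At 45°: h = 0.7321, k = 1.366; principal scales a = 1.366, b = 0.7321.
sin(ω/2) = (a − b)/(a + b) = 0.6340/2.098 = 0.3022, so ω = 2 arcsin(0.3022) ≈ 35.2°.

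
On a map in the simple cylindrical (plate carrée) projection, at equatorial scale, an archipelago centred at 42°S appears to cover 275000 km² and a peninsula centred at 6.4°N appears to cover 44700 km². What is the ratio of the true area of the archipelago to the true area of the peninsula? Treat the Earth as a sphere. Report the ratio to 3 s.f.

On the plate carrée, areal scale = h·k = 1 × sec φ, so true area = apparent × cos φ.
True area of archipelago: 275000 × cos(42°) = 275000 × 0.7431 = 204400 km².
True area of peninsula: 44700 × cos(6.4°) = 44700 × 0.9938 = 44420 km².
Ratio = 204400 / 44420 ≈ 4.60.

4.60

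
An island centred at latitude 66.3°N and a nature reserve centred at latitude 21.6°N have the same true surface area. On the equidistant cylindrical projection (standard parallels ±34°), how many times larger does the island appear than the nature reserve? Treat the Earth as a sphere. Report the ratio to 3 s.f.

2.31

With standard parallel φ₀ = 34°, the equirectangular projection gives x = Rλ cos φ₀, y = Rφ, so h = 1 and k = cos 34° / cos φ.
Areal scale at 66.3°: h·k = 1.000 × 2.063 = 2.063.
Areal scale at 21.6°: h·k = 1.000 × 0.8917 = 0.8917.
Ratio = 2.063/0.8917 ≈ 2.31.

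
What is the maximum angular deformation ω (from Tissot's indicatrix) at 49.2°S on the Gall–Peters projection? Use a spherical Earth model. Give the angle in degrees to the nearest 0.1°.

9.0°

The Gall–Peters projection is cylindrical equal-area with φ₀ = 45°. Cylindrical equal-area (φ₀ = 45°): h = cos φ / cos 45° along meridians, k = cos 45° / cos φ along parallels; h·k = 1.
At 49.2°: h = 0.9241, k = 1.082; principal scales a = 1.082, b = 0.9241.
sin(ω/2) = (a − b)/(a + b) = 0.1581/2.006 = 0.07880, so ω = 2 arcsin(0.07880) ≈ 9.0°.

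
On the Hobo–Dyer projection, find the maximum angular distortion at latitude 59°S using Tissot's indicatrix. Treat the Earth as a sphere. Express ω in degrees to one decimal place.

48.0°

The Hobo–Dyer projection is cylindrical equal-area with φ₀ = 37.5°. Cylindrical equal-area (φ₀ = 37.5°): h = cos φ / cos 37.5° along meridians, k = cos 37.5° / cos φ along parallels; h·k = 1.
At 59°: h = 0.6492, k = 1.540; principal scales a = 1.540, b = 0.6492.
sin(ω/2) = (a − b)/(a + b) = 0.8912/2.190 = 0.4070, so ω = 2 arcsin(0.4070) ≈ 48.0°.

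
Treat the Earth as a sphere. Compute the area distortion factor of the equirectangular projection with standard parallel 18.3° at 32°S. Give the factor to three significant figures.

1.12

With standard parallel φ₀ = 18.3°, the equirectangular projection gives x = Rλ cos φ₀, y = Rφ, so h = 1 and k = cos 18.3° / cos φ.
Areal scale = h·k = 1 × cos φ₀ / cos φ; at 32°, h = 1.000, k = 1.120, so h·k = 1.120.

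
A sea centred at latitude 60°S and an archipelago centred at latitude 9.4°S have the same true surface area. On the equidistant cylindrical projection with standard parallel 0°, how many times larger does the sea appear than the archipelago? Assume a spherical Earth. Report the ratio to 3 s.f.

1.97

In the plate carrée (x = Rλ, y = Rφ), meridians are true-scale (h = 1) and parallels are stretched by k = sec φ.
Areal scale at 60°: h·k = 1.000 × 2.000 = 2.000.
Areal scale at 9.4°: h·k = 1.000 × 1.014 = 1.014.
Ratio = 2.000/1.014 ≈ 1.97.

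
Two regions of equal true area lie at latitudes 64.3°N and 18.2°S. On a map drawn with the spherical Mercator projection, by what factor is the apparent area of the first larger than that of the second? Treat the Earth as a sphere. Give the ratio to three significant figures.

On Mercator, area is exaggerated by sec²φ = 1/cos²φ.
At 64.3°: sec²(64.3°) = 1/0.4337² = 5.317.
At 18.2°: sec²(18.2°) = 1/0.9500² = 1.108.
Ratio = 5.317/1.108 = cos²(18.2°)/cos²(64.3°) ≈ 4.80.

4.80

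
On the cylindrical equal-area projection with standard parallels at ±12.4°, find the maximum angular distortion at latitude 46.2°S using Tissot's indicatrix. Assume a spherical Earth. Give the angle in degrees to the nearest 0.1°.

A cylindrical equal-area projection with standard parallel φ₀ has meridian scale h = cos φ / cos φ₀ and parallel scale k = cos φ₀ / cos φ (so areas are preserved, h·k = 1).
At 46.2°: h = 0.7087, k = 1.411; principal scales a = 1.411, b = 0.7087.
sin(ω/2) = (a − b)/(a + b) = 0.7024/2.120 = 0.3314, so ω = 2 arcsin(0.3314) ≈ 38.7°.

38.7°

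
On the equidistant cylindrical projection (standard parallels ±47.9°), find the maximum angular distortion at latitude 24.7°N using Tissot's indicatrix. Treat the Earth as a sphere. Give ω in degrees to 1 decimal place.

With standard parallel φ₀ = 47.9°, the equirectangular projection gives x = Rλ cos φ₀, y = Rφ, so h = 1 and k = cos 47.9° / cos φ.
At 24.7°: h = 1.000, k = 0.7379; principal scales a = 1.000, b = 0.7379.
sin(ω/2) = (a − b)/(a + b) = 0.2621/1.738 = 0.1508, so ω = 2 arcsin(0.1508) ≈ 17.3°.

17.3°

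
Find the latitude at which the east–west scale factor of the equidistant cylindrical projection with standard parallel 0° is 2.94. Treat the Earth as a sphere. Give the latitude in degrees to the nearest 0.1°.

70.1°

Plate carrée: h = 1, k = sec φ along parallels.
sec φ = 2.94  ⇒  cos φ = 0.3401  ⇒  φ ≈ 70.1°.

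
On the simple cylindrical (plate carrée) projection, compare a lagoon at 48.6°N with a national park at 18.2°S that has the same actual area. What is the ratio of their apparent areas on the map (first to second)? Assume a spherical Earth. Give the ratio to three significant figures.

Plate carrée maps x = Rλ, y = Rφ. The meridian scale is h = 1 and the parallel scale is k = 1/cos φ = sec φ.
Areal scale at 48.6°: h·k = 1.000 × 1.512 = 1.512.
Areal scale at 18.2°: h·k = 1.000 × 1.053 = 1.053.
Ratio = 1.512/1.053 ≈ 1.44.

1.44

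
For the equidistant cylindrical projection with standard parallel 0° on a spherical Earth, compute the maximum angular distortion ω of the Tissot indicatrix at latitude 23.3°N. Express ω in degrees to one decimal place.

Plate carrée maps x = Rλ, y = Rφ. The meridian scale is h = 1 and the parallel scale is k = 1/cos φ = sec φ.
At 23.3°: h = 1.000, k = 1.089; principal scales a = 1.089, b = 1.000.
sin(ω/2) = (a − b)/(a + b) = 0.08880/2.089 = 0.04251, so ω = 2 arcsin(0.04251) ≈ 4.9°.

4.9°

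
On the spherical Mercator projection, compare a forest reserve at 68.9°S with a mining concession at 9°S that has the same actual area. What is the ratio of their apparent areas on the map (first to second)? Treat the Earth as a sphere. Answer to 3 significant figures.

7.53

Mercator areal scale is sec²φ.
At 68.9°: sec²(68.9°) = 1/0.3600² = 7.716.
At 9°: sec²(9°) = 1/0.9877² = 1.025.
Ratio = 7.716/1.025 = cos²(9°)/cos²(68.9°) ≈ 7.53.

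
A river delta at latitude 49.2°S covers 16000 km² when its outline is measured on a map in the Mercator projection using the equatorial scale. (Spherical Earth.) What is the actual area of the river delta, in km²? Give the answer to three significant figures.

The Mercator projection is conformal; its linear scale factor is the same in every direction and equals sec φ = 1/cos φ.
Areal scale = k² = sec²φ = 1/cos²(49.2°) = 1/0.6534² = 2.342.
True area = apparent / (areal scale) = 16000 / 2.342 ≈ 6830 km².

6830 km²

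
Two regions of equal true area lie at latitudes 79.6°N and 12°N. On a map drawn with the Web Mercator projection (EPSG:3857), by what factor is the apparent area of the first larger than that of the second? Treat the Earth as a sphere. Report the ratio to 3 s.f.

29.4

Mercator is conformal with k = sec φ, so areal scale = k² = sec²φ.
At 79.6°: sec²(79.6°) = 1/0.1805² = 30.69.
At 12°: sec²(12°) = 1/0.9781² = 1.045.
Ratio = 30.69/1.045 = cos²(12°)/cos²(79.6°) ≈ 29.4.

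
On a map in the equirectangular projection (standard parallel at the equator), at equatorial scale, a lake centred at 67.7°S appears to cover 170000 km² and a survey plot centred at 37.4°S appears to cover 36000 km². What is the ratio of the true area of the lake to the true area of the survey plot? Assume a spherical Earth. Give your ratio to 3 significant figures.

Plate carrée has h = 1 and k = sec φ, giving areal scale sec φ; true area = (apparent area) · cos φ.
True area of lake: 170000 × cos(67.7°) = 170000 × 0.3795 = 64510 km².
True area of survey plot: 36000 × cos(37.4°) = 36000 × 0.7944 = 28600 km².
Ratio = 64510 / 28600 ≈ 2.26.

2.26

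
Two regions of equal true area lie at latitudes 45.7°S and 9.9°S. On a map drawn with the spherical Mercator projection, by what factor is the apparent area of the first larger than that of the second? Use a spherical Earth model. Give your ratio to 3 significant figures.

1.99

Mercator areal scale is sec²φ.
At 45.7°: sec²(45.7°) = 1/0.6984² = 2.050.
At 9.9°: sec²(9.9°) = 1/0.9851² = 1.030.
Ratio = 2.050/1.030 = cos²(9.9°)/cos²(45.7°) ≈ 1.99.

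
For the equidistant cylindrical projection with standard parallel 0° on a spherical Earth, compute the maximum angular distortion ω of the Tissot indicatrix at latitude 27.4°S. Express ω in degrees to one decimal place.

In the plate carrée (x = Rλ, y = Rφ), meridians are true-scale (h = 1) and parallels are stretched by k = sec φ.
At 27.4°: h = 1.000, k = 1.126; principal scales a = 1.126, b = 1.000.
sin(ω/2) = (a − b)/(a + b) = 0.1264/2.126 = 0.05943, so ω = 2 arcsin(0.05943) ≈ 6.8°.

6.8°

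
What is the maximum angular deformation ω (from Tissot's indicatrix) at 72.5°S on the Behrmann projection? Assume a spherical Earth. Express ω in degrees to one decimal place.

Behrmann is a cylindrical equal-area projection with standard parallels at ±30°. Cylindrical equal-area (φ₀ = 30°): h = cos φ / cos 30° along meridians, k = cos 30° / cos φ along parallels; h·k = 1.
At 72.5°: h = 0.3472, k = 2.880; principal scales a = 2.880, b = 0.3472.
sin(ω/2) = (a − b)/(a + b) = 2.533/3.227 = 0.7848, so ω = 2 arcsin(0.7848) ≈ 103.4°.

103.4°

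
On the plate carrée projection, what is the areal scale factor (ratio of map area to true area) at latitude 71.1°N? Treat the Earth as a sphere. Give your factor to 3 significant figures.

In the plate carrée (x = Rλ, y = Rφ), meridians are true-scale (h = 1) and parallels are stretched by k = sec φ.
Areal scale = h·k = 1 × sec φ; at 71.1°, h = 1.000, k = 3.087, so h·k = 3.087.

3.09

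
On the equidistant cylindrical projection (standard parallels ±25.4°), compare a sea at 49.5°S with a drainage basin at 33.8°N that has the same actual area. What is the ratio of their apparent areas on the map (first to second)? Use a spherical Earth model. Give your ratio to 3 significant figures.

1.28

In the equirectangular projection with standard parallel φ₀ = 25.4° (x = Rλ cos φ₀, y = Rφ), meridians are true-scale (h = 1) and the parallel scale is k = cos φ₀ / cos φ.
Areal scale at 49.5°: h·k = 1.000 × 1.391 = 1.391.
Areal scale at 33.8°: h·k = 1.000 × 1.087 = 1.087.
Ratio = 1.391/1.087 ≈ 1.28.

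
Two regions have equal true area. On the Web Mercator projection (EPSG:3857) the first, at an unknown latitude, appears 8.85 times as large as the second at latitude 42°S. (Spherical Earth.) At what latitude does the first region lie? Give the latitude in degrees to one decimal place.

On Mercator, (apparent₁)/(apparent₂) = sec²φ₁ / sec²φ₂ when true areas are equal.
cos²φ₂ / cos²φ₁ = 8.85  ⇒  cos φ₁ = cos 42° / √8.85 = 0.7431/2.975 = 0.2498.
φ₁ = arccos(0.2498) ≈ 75.5°.

75.5°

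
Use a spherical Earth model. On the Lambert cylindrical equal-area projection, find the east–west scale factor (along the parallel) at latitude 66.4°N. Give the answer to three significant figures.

The Lambert cylindrical equal-area projection is the cylindrical equal-area projection with its standard parallel at the equator (φ₀ = 0). A cylindrical equal-area projection with standard parallel φ₀ has meridian scale h = cos φ / cos φ₀ and parallel scale k = cos φ₀ / cos φ (so areas are preserved, h·k = 1).
k = cos 0° / cos 66.4° = 1.000/0.4003 = 2.498.

2.50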